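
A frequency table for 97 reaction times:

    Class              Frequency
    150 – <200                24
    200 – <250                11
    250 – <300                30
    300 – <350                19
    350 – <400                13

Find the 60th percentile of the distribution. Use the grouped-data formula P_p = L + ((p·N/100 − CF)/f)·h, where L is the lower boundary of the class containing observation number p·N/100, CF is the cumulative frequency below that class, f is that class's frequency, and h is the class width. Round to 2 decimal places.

N = 97; target position k = 60/100 · 97 = 58.2.
Cumulative frequencies: 24, 35, 65, 84, 97.
Observation 58.2 falls in the class 250 – <300.
L = 250, CF = 35, f = 30, h = 50.
P60 = 250 + ((58.2 − 35)/30)·50 = 250 + 38.6667 = 288.667.

288.67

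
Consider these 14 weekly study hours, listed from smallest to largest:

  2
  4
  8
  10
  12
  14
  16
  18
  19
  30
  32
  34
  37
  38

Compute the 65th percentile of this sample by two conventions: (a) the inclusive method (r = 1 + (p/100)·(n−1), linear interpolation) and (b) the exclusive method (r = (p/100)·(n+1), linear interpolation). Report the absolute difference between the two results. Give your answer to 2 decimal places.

n = 14.
(a) r = 9.45; between ranks 9 (19) and 10 (30): 23.95.
(b) r = 9.75; between ranks 9 (19) and 10 (30): 27.25.
|23.95 − 27.25| = 3.3.

3.30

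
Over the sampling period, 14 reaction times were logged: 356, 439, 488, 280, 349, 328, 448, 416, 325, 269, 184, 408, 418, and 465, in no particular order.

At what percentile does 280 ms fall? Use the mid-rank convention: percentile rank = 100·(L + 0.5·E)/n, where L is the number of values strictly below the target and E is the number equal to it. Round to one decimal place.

Sorted: 184, 269, 280, 325, 328, 349, 356, 408, 416, 418, 439, 448, 465, 488.
Count below 280: L = 2; count equal: E = 1; n = 14.
Percentile rank = 100·(2 + 0.5·1)/14 = 100·2.5/14 = 17.86.

17.9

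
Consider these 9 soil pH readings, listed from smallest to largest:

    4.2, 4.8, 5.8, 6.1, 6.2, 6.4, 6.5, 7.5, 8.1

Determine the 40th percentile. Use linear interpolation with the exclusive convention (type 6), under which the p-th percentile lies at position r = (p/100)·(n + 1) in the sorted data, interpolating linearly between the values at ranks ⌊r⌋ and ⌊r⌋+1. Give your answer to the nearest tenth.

n = 9.
r = (40/100)·(9 + 1) = 4.
r is an integer, so P40 is the value at rank 4: 6.1.

6.1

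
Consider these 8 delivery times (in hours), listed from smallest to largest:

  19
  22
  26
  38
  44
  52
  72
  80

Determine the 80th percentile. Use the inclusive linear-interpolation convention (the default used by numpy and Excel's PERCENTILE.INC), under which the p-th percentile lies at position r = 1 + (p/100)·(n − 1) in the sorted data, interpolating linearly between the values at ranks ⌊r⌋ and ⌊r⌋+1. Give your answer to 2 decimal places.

64.00

n = 8.
r = 1 + (80/100)·(8 − 1) = 1 + 5.6 = 6.6.
Rank 6 is 52 and rank 7 is 72.
Interpolate: 52 + 0.6·(72 − 52) = 52 + 0.6·20 = 64.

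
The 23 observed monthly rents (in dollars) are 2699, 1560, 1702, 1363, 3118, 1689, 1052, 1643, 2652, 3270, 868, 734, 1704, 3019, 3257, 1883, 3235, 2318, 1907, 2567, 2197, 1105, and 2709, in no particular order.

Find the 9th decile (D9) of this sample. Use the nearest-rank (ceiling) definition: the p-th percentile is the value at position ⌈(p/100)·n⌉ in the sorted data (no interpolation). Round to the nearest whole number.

Sorted: 734, 868, 1052, 1105, 1363, 1560, 1643, 1689, 1702, 1704, 1883, 1907, 2197, 2318, 2567, 2652, 2699, 2709, 3019, 3118, 3235, 3257, 3270.
n = 23.
Position = ⌈90/100 · 23⌉ = ⌈20.7⌉ = 21.
The value at rank 21 is 3235.

3235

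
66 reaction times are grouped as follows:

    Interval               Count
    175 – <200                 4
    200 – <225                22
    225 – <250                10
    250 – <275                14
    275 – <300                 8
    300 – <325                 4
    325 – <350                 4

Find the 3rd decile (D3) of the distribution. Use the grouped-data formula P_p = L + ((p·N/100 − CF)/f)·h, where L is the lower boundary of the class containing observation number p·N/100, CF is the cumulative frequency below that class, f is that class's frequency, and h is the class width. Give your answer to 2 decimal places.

217.95

N = 66; target position k = 30/100 · 66 = 19.8.
Cumulative frequencies: 4, 26, 36, 50, 58, 62, 66.
Observation 19.8 falls in the class 200 – <225.
L = 200, CF = 4, f = 22, h = 25.
P30 = 200 + ((19.8 − 4)/22)·25 = 200 + 17.9545 = 217.955.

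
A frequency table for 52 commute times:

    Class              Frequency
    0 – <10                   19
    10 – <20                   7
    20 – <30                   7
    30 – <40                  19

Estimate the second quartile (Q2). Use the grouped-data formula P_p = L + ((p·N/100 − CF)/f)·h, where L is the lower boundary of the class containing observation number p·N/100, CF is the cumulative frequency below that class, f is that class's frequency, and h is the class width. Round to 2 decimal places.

N = 52; target position k = 50/100 · 52 = 26.
Cumulative frequencies: 19, 26, 33, 52.
Observation 26 falls in the class 10 – <20.
L = 10, CF = 19, f = 7, h = 10.
P50 = 10 + ((26 − 19)/7)·10 = 10 + 10 = 20.

20.00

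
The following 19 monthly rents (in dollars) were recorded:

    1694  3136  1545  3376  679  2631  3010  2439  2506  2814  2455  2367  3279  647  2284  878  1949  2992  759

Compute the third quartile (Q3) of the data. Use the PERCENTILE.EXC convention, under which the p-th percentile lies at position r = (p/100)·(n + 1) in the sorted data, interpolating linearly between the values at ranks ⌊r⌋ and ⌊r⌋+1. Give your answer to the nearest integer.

Sorted: 647, 679, 759, 878, 1545, 1694, 1949, 2284, 2367, 2439, 2455, 2506, 2631, 2814, 2992, 3010, 3136, 3279, 3376.
n = 19.
r = (75/100)·(19 + 1) = 15.
r is an integer, so P75 is the value at rank 15: 2992.

2992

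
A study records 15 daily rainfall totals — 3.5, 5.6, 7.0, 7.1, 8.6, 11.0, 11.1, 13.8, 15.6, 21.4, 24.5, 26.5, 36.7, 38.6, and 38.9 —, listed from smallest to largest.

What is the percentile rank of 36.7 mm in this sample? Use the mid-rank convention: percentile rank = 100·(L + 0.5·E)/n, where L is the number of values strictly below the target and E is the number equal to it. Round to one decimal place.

Count below 36.7: L = 12; count equal: E = 1; n = 15.
Percentile rank = 100·(12 + 0.5·1)/15 = 100·12.5/15 = 83.33.

83.3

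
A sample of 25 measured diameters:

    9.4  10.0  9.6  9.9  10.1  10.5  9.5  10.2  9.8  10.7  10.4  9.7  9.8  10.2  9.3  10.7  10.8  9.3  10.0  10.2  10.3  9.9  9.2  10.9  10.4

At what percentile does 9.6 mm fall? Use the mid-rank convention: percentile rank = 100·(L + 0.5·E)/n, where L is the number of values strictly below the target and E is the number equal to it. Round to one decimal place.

22.0

Sorted: 9.2, 9.3, 9.3, 9.4, 9.5, 9.6, 9.7, 9.8, 9.8, 9.9, 9.9, 10.0, 10.0, 10.1, 10.2, 10.2, 10.2, 10.3, 10.4, 10.4, 10.5, 10.7, 10.7, 10.8, 10.9.
Count below 9.6: L = 5; count equal: E = 1; n = 25.
Percentile rank = 100·(5 + 0.5·1)/25 = 100·5.5/25 = 22.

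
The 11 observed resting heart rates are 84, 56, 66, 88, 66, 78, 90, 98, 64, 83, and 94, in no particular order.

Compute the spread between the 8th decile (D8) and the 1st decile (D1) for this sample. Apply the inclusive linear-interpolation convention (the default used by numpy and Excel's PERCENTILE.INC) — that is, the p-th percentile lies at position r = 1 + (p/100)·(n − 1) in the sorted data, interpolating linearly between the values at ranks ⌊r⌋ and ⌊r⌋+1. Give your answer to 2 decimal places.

Sorted: 56, 64, 66, 66, 78, 83, 84, 88, 90, 94, 98.
n = 11.
P10: r = 2 (integer) → 64.
P80: r = 9 (integer) → 90.
Difference: 90 − 64 = 26.

26.00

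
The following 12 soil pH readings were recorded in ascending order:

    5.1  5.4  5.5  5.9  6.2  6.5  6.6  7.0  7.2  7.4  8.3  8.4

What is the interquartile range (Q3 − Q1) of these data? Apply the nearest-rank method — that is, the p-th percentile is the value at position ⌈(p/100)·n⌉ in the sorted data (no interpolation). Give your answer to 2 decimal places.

n = 12.
P25: rank ⌈25/100·12⌉ = 3 → 5.5.
P75: rank ⌈75/100·12⌉ = 9 → 7.2.
Difference: 7.2 − 5.5 = 1.7.

1.70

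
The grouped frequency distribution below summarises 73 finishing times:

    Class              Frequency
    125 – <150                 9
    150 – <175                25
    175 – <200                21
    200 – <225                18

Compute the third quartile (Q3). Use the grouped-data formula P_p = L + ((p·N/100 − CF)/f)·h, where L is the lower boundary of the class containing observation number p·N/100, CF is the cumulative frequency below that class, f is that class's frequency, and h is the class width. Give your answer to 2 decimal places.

199.70

N = 73; target position k = 75/100 · 73 = 54.75.
Cumulative frequencies: 9, 34, 55, 73.
Observation 54.75 falls in the class 175 – <200.
L = 175, CF = 34, f = 21, h = 25.
P75 = 175 + ((54.75 − 34)/21)·25 = 175 + 24.7024 = 199.702.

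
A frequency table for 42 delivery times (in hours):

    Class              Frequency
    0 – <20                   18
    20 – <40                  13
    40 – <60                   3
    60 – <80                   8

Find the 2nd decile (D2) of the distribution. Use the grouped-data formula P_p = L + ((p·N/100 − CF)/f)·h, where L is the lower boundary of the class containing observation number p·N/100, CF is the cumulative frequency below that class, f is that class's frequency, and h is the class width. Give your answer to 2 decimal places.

N = 42; target position k = 20/100 · 42 = 8.4.
Cumulative frequencies: 18, 31, 34, 42.
Observation 8.4 falls in the class 0 – <20.
L = 0, CF = 0, f = 18, h = 20.
P20 = 0 + ((8.4 − 0)/18)·20 = 0 + 9.33333 = 9.33333.

9.33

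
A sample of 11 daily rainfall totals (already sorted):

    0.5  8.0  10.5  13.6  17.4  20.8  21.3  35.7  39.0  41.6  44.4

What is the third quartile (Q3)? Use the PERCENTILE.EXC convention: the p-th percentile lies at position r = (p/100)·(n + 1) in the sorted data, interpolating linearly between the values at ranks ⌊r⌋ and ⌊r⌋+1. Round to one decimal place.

39.0

n = 11.
r = (75/100)·(11 + 1) = 9.
r is an integer, so P75 is the value at rank 9: 39.0.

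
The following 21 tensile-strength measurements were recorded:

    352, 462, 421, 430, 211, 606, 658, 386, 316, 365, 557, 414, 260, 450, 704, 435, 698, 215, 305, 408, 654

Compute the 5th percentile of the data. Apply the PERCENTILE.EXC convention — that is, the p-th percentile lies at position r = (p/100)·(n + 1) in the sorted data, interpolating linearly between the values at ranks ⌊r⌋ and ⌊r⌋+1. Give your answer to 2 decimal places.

Sorted: 211, 215, 260, 305, 316, 352, 365, 386, 408, 414, 421, 430, 435, 450, 462, 557, 606, 654, 658, 698, 704.
n = 21.
r = (5/100)·(21 + 1) = 1.1.
Rank 1 is 211 and rank 2 is 215.
Interpolate: 211 + 0.1·(215 − 211) = 211 + 0.1·4 = 211.4.

211.40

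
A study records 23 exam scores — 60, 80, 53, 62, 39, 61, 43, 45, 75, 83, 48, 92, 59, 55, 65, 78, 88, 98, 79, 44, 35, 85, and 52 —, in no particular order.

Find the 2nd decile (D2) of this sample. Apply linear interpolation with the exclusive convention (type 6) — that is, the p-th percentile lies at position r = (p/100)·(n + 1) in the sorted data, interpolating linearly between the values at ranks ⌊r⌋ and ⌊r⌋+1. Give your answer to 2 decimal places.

Sorted: 35, 39, 43, 44, 45, 48, 52, 53, 55, 59, 60, 61, 62, 65, 75, 78, 79, 80, 83, 85, 88, 92, 98.
n = 23.
r = (20/100)·(23 + 1) = 4.8.
Rank 4 is 44 and rank 5 is 45.
Interpolate: 44 + 0.8·(45 − 44) = 44 + 0.8·1 = 44.8.

44.80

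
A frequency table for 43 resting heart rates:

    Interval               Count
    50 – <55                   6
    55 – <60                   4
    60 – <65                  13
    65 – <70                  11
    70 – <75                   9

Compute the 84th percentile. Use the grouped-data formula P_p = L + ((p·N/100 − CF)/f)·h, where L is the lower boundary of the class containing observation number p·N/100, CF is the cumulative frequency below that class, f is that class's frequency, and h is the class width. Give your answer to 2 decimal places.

71.18

N = 43; target position k = 84/100 · 43 = 36.12.
Cumulative frequencies: 6, 10, 23, 34, 43.
Observation 36.12 falls in the class 70 – <75.
L = 70, CF = 34, f = 9, h = 5.
P84 = 70 + ((36.12 − 34)/9)·5 = 70 + 1.17778 = 71.1778.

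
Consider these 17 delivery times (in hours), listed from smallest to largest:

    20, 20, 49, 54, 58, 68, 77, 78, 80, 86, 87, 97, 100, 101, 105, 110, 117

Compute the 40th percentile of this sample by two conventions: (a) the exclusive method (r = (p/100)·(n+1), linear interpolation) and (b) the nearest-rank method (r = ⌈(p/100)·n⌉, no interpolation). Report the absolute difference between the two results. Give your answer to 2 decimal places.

n = 17.
(a) r = 7.2; between ranks 7 (77) and 8 (78): 77.2.
(b) the nearest-rank method: rank 7 → 77.
|77.2 − 77| = 0.2.

0.20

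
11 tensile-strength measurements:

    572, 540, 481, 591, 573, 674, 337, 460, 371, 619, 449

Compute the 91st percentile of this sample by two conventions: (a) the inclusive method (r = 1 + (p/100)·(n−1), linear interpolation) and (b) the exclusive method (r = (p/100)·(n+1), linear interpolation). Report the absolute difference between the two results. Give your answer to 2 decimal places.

45.10

Sorted: 337, 371, 449, 460, 481, 540, 572, 573, 591, 619, 674.
n = 11.
(a) r = 10.1; between ranks 10 (619) and 11 (674): 624.5.
(b) r = 10.92; between ranks 10 (619) and 11 (674): 669.6.
|624.5 − 669.6| = 45.1.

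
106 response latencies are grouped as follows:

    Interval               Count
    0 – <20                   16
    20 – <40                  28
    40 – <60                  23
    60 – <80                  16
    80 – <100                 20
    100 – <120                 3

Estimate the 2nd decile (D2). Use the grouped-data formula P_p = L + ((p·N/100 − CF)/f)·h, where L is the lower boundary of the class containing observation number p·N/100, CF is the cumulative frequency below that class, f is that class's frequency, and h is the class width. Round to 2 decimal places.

N = 106; target position k = 20/100 · 106 = 21.2.
Cumulative frequencies: 16, 44, 67, 83, 103, 106.
Observation 21.2 falls in the class 20 – <40.
L = 20, CF = 16, f = 28, h = 20.
P20 = 20 + ((21.2 − 16)/28)·20 = 20 + 3.71429 = 23.7143.

23.71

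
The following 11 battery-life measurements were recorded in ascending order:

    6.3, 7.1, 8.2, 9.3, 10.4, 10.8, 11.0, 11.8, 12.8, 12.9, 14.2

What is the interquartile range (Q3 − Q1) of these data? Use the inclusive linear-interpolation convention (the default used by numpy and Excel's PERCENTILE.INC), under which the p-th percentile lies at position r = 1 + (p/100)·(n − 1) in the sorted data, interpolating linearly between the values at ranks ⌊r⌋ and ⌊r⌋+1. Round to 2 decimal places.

n = 11.
P25: r = 3.5; ranks 3–4 are 8.2, 9.3; interpolating gives 8.75.
P75: r = 8.5; ranks 8–9 are 11.8, 12.8; interpolating gives 12.3.
Difference: 12.3 − 8.75 = 3.55.

3.55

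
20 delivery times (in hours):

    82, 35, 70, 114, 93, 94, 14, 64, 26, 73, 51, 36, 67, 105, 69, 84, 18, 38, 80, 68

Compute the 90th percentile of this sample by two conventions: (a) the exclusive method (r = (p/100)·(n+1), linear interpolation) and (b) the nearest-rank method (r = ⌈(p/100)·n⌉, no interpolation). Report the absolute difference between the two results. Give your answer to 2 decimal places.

9.90

Sorted: 14, 18, 26, 35, 36, 38, 51, 64, 67, 68, 69, 70, 73, 80, 82, 84, 93, 94, 105, 114.
n = 20.
(a) r = 18.9; between ranks 18 (94) and 19 (105): 103.9.
(b) the nearest-rank method: rank 18 → 94.
|103.9 − 94| = 9.9.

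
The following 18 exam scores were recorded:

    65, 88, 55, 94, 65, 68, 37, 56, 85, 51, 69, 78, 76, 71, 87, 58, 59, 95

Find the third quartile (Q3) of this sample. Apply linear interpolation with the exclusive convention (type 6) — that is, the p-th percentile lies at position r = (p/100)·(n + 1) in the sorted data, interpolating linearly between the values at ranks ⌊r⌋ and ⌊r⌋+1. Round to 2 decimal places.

Sorted: 37, 51, 55, 56, 58, 59, 65, 65, 68, 69, 71, 76, 78, 85, 87, 88, 94, 95.
n = 18.
r = (75/100)·(18 + 1) = 14.25.
Rank 14 is 85 and rank 15 is 87.
Interpolate: 85 + 0.25·(87 − 85) = 85 + 0.25·2 = 85.5.

85.50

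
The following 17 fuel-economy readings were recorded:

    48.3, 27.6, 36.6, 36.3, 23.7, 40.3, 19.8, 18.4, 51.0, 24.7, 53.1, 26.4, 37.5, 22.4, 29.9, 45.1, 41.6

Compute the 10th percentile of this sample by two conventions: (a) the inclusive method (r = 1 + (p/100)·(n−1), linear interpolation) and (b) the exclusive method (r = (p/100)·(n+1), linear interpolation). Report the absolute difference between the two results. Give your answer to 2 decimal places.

1.84

Sorted: 18.4, 19.8, 22.4, 23.7, 24.7, 26.4, 27.6, 29.9, 36.3, 36.6, 37.5, 40.3, 41.6, 45.1, 48.3, 51.0, 53.1.
n = 17.
(a) r = 2.6; between ranks 2 (19.8) and 3 (22.4): 21.36.
(b) r = 1.8; between ranks 1 (18.4) and 2 (19.8): 19.52.
|21.36 − 19.52| = 1.84.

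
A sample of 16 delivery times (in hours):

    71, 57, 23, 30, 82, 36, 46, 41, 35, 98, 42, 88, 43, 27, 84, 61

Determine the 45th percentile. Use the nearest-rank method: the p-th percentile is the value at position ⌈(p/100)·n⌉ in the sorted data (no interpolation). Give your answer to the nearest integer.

Sorted: 23, 27, 30, 35, 36, 41, 42, 43, 46, 57, 61, 71, 82, 84, 88, 98.
n = 16.
Position = ⌈45/100 · 16⌉ = ⌈7.2⌉ = 8.
The value at rank 8 is 43.

43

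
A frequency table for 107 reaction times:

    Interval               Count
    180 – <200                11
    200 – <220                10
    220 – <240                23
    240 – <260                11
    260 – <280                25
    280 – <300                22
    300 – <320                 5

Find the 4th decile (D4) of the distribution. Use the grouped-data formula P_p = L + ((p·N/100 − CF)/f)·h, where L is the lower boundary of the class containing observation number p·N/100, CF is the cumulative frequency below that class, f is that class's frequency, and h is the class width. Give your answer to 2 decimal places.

N = 107; target position k = 40/100 · 107 = 42.8.
Cumulative frequencies: 11, 21, 44, 55, 80, 102, 107.
Observation 42.8 falls in the class 220 – <240.
L = 220, CF = 21, f = 23, h = 20.
P40 = 220 + ((42.8 − 21)/23)·20 = 220 + 18.9565 = 238.957.

238.96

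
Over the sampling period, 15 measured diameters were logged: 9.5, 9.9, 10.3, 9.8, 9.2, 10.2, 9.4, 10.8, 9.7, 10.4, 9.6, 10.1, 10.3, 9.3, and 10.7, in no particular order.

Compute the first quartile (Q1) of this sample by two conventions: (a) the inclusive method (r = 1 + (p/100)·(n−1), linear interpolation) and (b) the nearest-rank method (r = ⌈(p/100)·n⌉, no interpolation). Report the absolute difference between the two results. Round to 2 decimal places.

0.05

Sorted: 9.2, 9.3, 9.4, 9.5, 9.6, 9.7, 9.8, 9.9, 10.1, 10.2, 10.3, 10.3, 10.4, 10.7, 10.8.
n = 15.
(a) r = 4.5; between ranks 4 (9.5) and 5 (9.6): 9.55.
(b) the nearest-rank method: rank 4 → 9.5.
|9.55 − 9.5| = 0.05.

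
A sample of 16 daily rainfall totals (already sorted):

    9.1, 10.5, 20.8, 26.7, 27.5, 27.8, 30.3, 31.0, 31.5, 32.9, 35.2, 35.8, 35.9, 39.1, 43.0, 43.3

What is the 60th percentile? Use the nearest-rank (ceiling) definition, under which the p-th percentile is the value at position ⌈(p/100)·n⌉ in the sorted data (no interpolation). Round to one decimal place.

32.9

n = 16.
Position = ⌈60/100 · 16⌉ = ⌈9.6⌉ = 10.
The value at rank 10 is 32.9.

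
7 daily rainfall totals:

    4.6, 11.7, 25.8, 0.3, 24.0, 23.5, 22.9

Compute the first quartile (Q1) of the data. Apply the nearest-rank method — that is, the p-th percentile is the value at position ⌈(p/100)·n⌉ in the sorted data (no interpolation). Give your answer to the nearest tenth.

4.6

Sorted: 0.3, 4.6, 11.7, 22.9, 23.5, 24.0, 25.8.
n = 7.
Position = ⌈25/100 · 7⌉ = ⌈1.75⌉ = 2.
The value at rank 2 is 4.6.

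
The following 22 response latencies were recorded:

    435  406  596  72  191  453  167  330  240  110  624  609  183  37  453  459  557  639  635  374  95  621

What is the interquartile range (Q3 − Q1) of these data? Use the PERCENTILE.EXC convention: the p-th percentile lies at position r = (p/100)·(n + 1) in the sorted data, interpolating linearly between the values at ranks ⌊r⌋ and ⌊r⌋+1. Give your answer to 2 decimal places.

Sorted: 37, 72, 95, 110, 167, 183, 191, 240, 330, 374, 406, 435, 453, 453, 459, 557, 596, 609, 621, 624, 635, 639.
n = 22.
P25: r = 5.75; ranks 5–6 are 167, 183; interpolating gives 179.
P75: r = 17.25; ranks 17–18 are 596, 609; interpolating gives 599.25.
Difference: 599.25 − 179 = 420.25.

420.25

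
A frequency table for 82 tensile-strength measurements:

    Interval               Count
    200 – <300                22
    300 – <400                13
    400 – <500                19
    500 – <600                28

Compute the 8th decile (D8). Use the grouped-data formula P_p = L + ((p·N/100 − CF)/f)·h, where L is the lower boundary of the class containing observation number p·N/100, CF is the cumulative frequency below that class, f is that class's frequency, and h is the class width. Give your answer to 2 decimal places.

541.43

N = 82; target position k = 80/100 · 82 = 65.6.
Cumulative frequencies: 22, 35, 54, 82.
Observation 65.6 falls in the class 500 – <600.
L = 500, CF = 54, f = 28, h = 100.
P80 = 500 + ((65.6 − 54)/28)·100 = 500 + 41.4286 = 541.429.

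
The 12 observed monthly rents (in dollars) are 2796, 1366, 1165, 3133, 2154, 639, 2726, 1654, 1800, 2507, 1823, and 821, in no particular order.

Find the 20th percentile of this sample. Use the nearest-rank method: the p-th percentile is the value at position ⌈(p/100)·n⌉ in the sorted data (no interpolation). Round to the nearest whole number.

1165

Sorted: 639, 821, 1165, 1366, 1654, 1800, 1823, 2154, 2507, 2726, 2796, 3133.
n = 12.
Position = ⌈20/100 · 12⌉ = ⌈2.4⌉ = 3.
The value at rank 3 is 1165.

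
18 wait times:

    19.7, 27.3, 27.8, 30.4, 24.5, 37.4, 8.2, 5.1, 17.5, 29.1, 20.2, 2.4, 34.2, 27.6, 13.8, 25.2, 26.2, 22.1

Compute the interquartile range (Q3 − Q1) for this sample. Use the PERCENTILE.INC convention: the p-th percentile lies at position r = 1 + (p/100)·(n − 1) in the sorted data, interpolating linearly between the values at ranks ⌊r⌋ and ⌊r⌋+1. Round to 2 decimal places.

Sorted: 2.4, 5.1, 8.2, 13.8, 17.5, 19.7, 20.2, 22.1, 24.5, 25.2, 26.2, 27.3, 27.6, 27.8, 29.1, 30.4, 34.2, 37.4.
n = 18.
P25: r = 5.25; ranks 5–6 are 17.5, 19.7; interpolating gives 18.05.
P75: r = 13.75; ranks 13–14 are 27.6, 27.8; interpolating gives 27.75.
Difference: 27.75 − 18.05 = 9.7.

9.70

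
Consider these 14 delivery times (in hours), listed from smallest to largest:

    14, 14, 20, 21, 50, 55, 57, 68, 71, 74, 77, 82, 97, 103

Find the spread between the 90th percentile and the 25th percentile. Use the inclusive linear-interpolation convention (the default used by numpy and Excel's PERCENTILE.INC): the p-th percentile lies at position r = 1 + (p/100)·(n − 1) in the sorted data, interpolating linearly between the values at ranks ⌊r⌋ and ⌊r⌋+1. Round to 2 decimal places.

n = 14.
P25: r = 4.25; ranks 4–5 are 21, 50; interpolating gives 28.25.
P90: r = 12.7; ranks 12–13 are 82, 97; interpolating gives 92.5.
Difference: 92.5 − 28.25 = 64.25.

64.25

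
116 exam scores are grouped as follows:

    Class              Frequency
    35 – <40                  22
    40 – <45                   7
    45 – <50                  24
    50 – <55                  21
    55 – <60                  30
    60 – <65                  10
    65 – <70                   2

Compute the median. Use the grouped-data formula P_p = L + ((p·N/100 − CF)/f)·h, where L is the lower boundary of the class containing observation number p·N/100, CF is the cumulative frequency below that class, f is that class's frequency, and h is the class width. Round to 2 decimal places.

N = 116; target position k = 50/100 · 116 = 58.
Cumulative frequencies: 22, 29, 53, 74, 104, 114, 116.
Observation 58 falls in the class 50 – <55.
L = 50, CF = 53, f = 21, h = 5.
P50 = 50 + ((58 − 53)/21)·5 = 50 + 1.19048 = 51.1905.

51.19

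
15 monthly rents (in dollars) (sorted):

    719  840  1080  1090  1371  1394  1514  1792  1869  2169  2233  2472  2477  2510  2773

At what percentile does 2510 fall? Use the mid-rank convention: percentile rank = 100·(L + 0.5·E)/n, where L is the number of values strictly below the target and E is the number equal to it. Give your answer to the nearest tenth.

Count below 2510: L = 13; count equal: E = 1; n = 15.
Percentile rank = 100·(13 + 0.5·1)/15 = 100·13.5/15 = 90.

90.0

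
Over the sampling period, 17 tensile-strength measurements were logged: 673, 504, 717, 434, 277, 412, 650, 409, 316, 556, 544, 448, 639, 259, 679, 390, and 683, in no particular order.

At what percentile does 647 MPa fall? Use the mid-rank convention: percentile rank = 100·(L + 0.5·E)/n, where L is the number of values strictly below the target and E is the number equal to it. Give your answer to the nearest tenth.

Sorted: 259, 277, 316, 390, 409, 412, 434, 448, 504, 544, 556, 639, 650, 673, 679, 683, 717.
Count below 647: L = 12; count equal: E = 0; n = 17.
Percentile rank = 100·(12 + 0.5·0)/17 = 100·12/17 = 70.59.

70.6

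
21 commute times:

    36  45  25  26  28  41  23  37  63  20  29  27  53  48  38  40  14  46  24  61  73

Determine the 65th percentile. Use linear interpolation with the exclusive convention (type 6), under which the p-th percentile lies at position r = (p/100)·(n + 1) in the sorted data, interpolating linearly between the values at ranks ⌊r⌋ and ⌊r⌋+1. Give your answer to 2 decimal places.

42.20

Sorted: 14, 20, 23, 24, 25, 26, 27, 28, 29, 36, 37, 38, 40, 41, 45, 46, 48, 53, 61, 63, 73.
n = 21.
r = (65/100)·(21 + 1) = 14.3.
Rank 14 is 41 and rank 15 is 45.
Interpolate: 41 + 0.3·(45 − 41) = 41 + 0.3·4 = 42.2.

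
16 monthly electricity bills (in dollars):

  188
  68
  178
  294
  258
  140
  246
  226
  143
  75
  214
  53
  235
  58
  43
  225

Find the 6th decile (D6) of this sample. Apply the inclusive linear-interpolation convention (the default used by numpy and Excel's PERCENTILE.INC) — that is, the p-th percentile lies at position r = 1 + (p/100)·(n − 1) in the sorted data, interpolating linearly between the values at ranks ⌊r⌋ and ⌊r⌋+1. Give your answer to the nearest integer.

Sorted: 43, 53, 58, 68, 75, 140, 143, 178, 188, 214, 225, 226, 235, 246, 258, 294.
n = 16.
r = 1 + (60/100)·(16 − 1) = 1 + 9 = 10.
r is an integer, so P60 is the value at rank 10: 214.

214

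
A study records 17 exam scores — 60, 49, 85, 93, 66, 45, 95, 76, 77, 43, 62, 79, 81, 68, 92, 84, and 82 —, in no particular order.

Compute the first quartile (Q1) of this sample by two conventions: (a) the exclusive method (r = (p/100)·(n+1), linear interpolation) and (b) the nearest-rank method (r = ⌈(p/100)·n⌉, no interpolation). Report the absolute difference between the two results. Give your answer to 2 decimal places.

1.00

Sorted: 43, 45, 49, 60, 62, 66, 68, 76, 77, 79, 81, 82, 84, 85, 92, 93, 95.
n = 17.
(a) r = 4.5; between ranks 4 (60) and 5 (62): 61.
(b) the nearest-rank method: rank 5 → 62.
|61 − 62| = 1.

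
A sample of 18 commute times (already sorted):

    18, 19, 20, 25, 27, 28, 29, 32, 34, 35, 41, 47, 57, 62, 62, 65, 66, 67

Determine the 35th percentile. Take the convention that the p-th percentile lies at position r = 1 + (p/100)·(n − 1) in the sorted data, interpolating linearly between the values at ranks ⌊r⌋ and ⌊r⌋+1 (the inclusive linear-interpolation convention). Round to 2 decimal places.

n = 18.
r = 1 + (35/100)·(18 − 1) = 1 + 5.95 = 6.95.
Rank 6 is 28 and rank 7 is 29.
Interpolate: 28 + 0.95·(29 − 28) = 28 + 0.95·1 = 28.95.

28.95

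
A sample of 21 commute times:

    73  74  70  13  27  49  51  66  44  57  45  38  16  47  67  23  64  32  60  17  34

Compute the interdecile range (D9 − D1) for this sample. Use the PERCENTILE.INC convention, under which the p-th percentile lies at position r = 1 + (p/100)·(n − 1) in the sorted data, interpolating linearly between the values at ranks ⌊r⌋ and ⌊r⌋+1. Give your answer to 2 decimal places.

Sorted: 13, 16, 17, 23, 27, 32, 34, 38, 44, 45, 47, 49, 51, 57, 60, 64, 66, 67, 70, 73, 74.
n = 21.
P10: r = 3 (integer) → 17.
P90: r = 19 (integer) → 70.
Difference: 70 − 17 = 53.

53.00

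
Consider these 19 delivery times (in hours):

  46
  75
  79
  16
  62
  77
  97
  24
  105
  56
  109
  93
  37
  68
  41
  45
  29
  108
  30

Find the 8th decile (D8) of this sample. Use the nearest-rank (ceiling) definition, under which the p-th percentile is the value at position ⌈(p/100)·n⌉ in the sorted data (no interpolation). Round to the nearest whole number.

97

Sorted: 16, 24, 29, 30, 37, 41, 45, 46, 56, 62, 68, 75, 77, 79, 93, 97, 105, 108, 109.
n = 19.
Position = ⌈80/100 · 19⌉ = ⌈15.2⌉ = 16.
The value at rank 16 is 97.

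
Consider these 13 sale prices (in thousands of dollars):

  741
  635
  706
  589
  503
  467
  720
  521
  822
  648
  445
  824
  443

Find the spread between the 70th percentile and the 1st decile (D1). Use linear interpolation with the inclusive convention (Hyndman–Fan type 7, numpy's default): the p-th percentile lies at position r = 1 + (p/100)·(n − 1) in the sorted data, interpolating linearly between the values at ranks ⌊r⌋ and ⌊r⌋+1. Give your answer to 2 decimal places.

Sorted: 443, 445, 467, 503, 521, 589, 635, 648, 706, 720, 741, 822, 824.
n = 13.
P10: r = 2.2; ranks 2–3 are 445, 467; interpolating gives 449.4.
P70: r = 9.4; ranks 9–10 are 706, 720; interpolating gives 711.6.
Difference: 711.6 − 449.4 = 262.2.

262.20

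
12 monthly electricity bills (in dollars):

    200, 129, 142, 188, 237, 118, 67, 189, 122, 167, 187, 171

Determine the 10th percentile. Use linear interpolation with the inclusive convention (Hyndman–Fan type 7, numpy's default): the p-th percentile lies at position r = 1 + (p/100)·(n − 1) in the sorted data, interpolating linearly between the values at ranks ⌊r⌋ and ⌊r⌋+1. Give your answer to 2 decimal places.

118.40

Sorted: 67, 118, 122, 129, 142, 167, 171, 187, 188, 189, 200, 237.
n = 12.
r = 1 + (10/100)·(12 − 1) = 1 + 1.1 = 2.1.
Rank 2 is 118 and rank 3 is 122.
Interpolate: 118 + 0.1·(122 − 118) = 118 + 0.1·4 = 118.4.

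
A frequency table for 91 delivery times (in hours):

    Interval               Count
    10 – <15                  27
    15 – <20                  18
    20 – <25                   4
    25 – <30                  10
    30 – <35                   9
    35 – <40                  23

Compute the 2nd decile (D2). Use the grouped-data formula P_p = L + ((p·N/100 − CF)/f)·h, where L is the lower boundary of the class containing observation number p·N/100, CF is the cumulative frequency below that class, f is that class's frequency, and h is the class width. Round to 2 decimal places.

13.37

N = 91; target position k = 20/100 · 91 = 18.2.
Cumulative frequencies: 27, 45, 49, 59, 68, 91.
Observation 18.2 falls in the class 10 – <15.
L = 10, CF = 0, f = 27, h = 5.
P20 = 10 + ((18.2 − 0)/27)·5 = 10 + 3.37037 = 13.3704.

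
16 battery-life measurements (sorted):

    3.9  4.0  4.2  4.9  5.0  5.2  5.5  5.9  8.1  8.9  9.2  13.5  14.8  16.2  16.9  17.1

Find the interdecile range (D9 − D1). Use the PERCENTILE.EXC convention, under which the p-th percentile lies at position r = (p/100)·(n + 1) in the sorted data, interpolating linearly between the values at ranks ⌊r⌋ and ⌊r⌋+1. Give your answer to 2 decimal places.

n = 16.
P10: r = 1.7; ranks 1–2 are 3.9, 4.0; interpolating gives 3.97.
P90: r = 15.3; ranks 15–16 are 16.9, 17.1; interpolating gives 16.96.
Difference: 16.96 − 3.97 = 12.99.

12.99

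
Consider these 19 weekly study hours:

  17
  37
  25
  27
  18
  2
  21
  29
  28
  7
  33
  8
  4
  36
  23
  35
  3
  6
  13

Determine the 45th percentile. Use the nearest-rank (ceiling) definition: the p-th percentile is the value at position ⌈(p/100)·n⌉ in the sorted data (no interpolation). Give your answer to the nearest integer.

18

Sorted: 2, 3, 4, 6, 7, 8, 13, 17, 18, 21, 23, 25, 27, 28, 29, 33, 35, 36, 37.
n = 19.
Position = ⌈45/100 · 19⌉ = ⌈8.55⌉ = 9.
The value at rank 9 is 18.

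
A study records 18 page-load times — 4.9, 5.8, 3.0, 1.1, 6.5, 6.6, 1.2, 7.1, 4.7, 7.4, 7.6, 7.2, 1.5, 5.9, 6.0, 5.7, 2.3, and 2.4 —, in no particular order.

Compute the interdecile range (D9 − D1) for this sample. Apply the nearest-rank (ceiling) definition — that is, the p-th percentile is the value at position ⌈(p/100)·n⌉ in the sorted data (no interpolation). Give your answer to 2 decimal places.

6.20

Sorted: 1.1, 1.2, 1.5, 2.3, 2.4, 3.0, 4.7, 4.9, 5.7, 5.8, 5.9, 6.0, 6.5, 6.6, 7.1, 7.2, 7.4, 7.6.
n = 18.
P10: rank ⌈10/100·18⌉ = 2 → 1.2.
P90: rank ⌈90/100·18⌉ = 17 → 7.4.
Difference: 7.4 − 1.2 = 6.2.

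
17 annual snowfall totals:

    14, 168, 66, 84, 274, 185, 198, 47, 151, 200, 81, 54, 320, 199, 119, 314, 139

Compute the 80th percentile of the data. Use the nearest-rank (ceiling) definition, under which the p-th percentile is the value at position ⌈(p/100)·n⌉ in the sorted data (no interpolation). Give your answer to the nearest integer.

Sorted: 14, 47, 54, 66, 81, 84, 119, 139, 151, 168, 185, 198, 199, 200, 274, 314, 320.
n = 17.
Position = ⌈80/100 · 17⌉ = ⌈13.6⌉ = 14.
The value at rank 14 is 200.

200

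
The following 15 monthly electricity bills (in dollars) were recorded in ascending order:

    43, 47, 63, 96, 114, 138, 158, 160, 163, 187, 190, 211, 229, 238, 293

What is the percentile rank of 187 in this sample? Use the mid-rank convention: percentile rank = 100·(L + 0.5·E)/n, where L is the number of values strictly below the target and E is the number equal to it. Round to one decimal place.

63.3

Count below 187: L = 9; count equal: E = 1; n = 15.
Percentile rank = 100·(9 + 0.5·1)/15 = 100·9.5/15 = 63.33.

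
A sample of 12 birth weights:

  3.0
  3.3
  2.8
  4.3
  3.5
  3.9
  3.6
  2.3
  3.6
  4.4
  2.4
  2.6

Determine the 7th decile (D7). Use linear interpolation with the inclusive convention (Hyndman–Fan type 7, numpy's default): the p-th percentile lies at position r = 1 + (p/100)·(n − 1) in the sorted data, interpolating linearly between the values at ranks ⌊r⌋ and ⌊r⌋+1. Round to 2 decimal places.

3.60

Sorted: 2.3, 2.4, 2.6, 2.8, 3.0, 3.3, 3.5, 3.6, 3.6, 3.9, 4.3, 4.4.
n = 12.
r = 1 + (70/100)·(12 − 1) = 1 + 7.7 = 8.7.
Rank 8 is 3.6 and rank 9 is 3.6.
Interpolate: 3.6 + 0.7·(3.6 − 3.6) = 3.6 + 0.7·0 = 3.6.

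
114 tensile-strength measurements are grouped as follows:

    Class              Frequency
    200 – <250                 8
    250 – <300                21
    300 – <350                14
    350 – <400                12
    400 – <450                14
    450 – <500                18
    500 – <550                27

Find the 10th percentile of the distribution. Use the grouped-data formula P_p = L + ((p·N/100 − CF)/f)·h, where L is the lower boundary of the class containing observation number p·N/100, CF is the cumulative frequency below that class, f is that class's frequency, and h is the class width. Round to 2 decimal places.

N = 114; target position k = 10/100 · 114 = 11.4.
Cumulative frequencies: 8, 29, 43, 55, 69, 87, 114.
Observation 11.4 falls in the class 250 – <300.
L = 250, CF = 8, f = 21, h = 50.
P10 = 250 + ((11.4 − 8)/21)·50 = 250 + 8.09524 = 258.095.

258.10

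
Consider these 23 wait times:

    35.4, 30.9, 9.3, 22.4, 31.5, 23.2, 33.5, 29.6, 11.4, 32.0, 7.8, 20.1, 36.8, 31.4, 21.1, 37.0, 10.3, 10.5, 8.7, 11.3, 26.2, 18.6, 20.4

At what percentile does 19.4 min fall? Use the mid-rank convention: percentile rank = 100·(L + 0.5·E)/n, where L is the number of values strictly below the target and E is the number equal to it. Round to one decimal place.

34.8

Sorted: 7.8, 8.7, 9.3, 10.3, 10.5, 11.3, 11.4, 18.6, 20.1, 20.4, 21.1, 22.4, 23.2, 26.2, 29.6, 30.9, 31.4, 31.5, 32.0, 33.5, 35.4, 36.8, 37.0.
Count below 19.4: L = 8; count equal: E = 0; n = 23.
Percentile rank = 100·(8 + 0.5·0)/23 = 100·8/23 = 34.78.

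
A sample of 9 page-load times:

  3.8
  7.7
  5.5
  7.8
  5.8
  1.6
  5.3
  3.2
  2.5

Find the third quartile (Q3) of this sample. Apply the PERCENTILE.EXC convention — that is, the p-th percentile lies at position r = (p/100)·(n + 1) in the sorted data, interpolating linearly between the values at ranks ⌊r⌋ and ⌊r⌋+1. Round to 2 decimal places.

6.75

Sorted: 1.6, 2.5, 3.2, 3.8, 5.3, 5.5, 5.8, 7.7, 7.8.
n = 9.
r = (75/100)·(9 + 1) = 7.5.
Rank 7 is 5.8 and rank 8 is 7.7.
Interpolate: 5.8 + 0.5·(7.7 − 5.8) = 5.8 + 0.5·1.9 = 6.75.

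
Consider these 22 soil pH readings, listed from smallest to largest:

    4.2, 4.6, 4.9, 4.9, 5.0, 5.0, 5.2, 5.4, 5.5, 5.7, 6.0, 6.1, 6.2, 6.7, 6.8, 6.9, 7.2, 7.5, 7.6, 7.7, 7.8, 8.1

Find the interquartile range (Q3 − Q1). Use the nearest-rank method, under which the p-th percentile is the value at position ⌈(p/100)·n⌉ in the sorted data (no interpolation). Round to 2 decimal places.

n = 22.
P25: rank ⌈25/100·22⌉ = 6 → 5.
P75: rank ⌈75/100·22⌉ = 17 → 7.2.
Difference: 7.2 − 5 = 2.2.

2.20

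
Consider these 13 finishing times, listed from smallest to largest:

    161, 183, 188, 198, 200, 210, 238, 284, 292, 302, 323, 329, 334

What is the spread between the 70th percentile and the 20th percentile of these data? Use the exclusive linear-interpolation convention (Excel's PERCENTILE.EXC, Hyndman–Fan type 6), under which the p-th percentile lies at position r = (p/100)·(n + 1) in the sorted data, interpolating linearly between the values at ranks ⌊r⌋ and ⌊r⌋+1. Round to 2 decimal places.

n = 13.
P20: r = 2.8; ranks 2–3 are 183, 188; interpolating gives 187.
P70: r = 9.8; ranks 9–10 are 292, 302; interpolating gives 300.
Difference: 300 − 187 = 113.

113.00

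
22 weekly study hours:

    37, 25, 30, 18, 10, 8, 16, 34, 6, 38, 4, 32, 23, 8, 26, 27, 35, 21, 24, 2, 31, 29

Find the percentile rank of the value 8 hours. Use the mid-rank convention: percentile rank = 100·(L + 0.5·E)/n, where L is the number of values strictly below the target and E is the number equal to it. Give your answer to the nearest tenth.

Sorted: 2, 4, 6, 8, 8, 10, 16, 18, 21, 23, 24, 25, 26, 27, 29, 30, 31, 32, 34, 35, 37, 38.
Count below 8: L = 3; count equal: E = 2; n = 22.
Percentile rank = 100·(3 + 0.5·2)/22 = 100·4/22 = 18.18.

18.2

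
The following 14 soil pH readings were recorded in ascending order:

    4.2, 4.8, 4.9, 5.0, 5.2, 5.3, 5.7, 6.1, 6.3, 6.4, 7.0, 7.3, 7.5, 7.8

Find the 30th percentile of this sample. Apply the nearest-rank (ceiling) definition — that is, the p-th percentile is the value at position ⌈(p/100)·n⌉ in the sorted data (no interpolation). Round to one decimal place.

5.2

n = 14.
Position = ⌈30/100 · 14⌉ = ⌈4.2⌉ = 5.
The value at rank 5 is 5.2.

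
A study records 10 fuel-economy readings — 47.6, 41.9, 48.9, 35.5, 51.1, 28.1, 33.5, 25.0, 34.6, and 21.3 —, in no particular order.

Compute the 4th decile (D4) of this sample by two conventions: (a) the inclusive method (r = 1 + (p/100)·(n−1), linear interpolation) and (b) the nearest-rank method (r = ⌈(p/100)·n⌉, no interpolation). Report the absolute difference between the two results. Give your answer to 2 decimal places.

0.66

Sorted: 21.3, 25.0, 28.1, 33.5, 34.6, 35.5, 41.9, 47.6, 48.9, 51.1.
n = 10.
(a) r = 4.6; between ranks 4 (33.5) and 5 (34.6): 34.16.
(b) the nearest-rank method: rank 4 → 33.5.
|34.16 − 33.5| = 0.66.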